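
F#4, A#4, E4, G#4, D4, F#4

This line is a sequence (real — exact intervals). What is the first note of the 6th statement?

Ab3

The 2-note cells begin on F#4, E4, D4 — each down a 2nd from the last.
Extending the heads down a 2nd: C4 → Bb3 → Ab3.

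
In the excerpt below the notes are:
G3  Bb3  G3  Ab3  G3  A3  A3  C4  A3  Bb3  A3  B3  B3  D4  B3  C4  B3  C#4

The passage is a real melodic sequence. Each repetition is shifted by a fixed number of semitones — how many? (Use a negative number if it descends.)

With a 6-note motive the entries are G3, A3, B3, each up a 2nd from the previous.
G3→A3 is 57 − 55 = 2 semitones.

2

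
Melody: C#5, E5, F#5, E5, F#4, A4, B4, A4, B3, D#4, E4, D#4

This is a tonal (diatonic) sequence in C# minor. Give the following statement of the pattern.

Taking 4-note groups, the heads are C#5, F#4, B3: the pattern moves down a 5th.
From E3 the diatonic shape gives E3 G#3 A3 G#3.

E3 G#3 A3 G#3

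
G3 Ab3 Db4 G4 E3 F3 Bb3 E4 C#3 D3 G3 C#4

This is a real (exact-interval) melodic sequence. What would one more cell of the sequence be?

A#2 B2 E3 A#3

Taking 4-note groups, the heads are G3, E3, C#3: the pattern moves down a 3rd.
So cell 4 is A#2 B2 E3 A#3.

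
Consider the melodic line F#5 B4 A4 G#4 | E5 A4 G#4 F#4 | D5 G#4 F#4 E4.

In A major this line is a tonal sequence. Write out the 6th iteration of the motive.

Taking 4-note groups, the heads are F#5, E5, D5: the pattern moves down a 2nd.
Carrying on: C#5 → B4 → A4.
Statement 6 starts on A4 and keeps the same diatonic contour: A4 D4 C#4 B3.

A4 D4 C#4 B3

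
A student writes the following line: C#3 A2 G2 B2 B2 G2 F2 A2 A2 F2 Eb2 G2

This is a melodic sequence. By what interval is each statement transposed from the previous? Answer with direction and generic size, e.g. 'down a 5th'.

down a 2nd

With a 4-note motive the entries are C#3, B2, A2, each down a 2nd from the previous.
From C#3 to B2: down a 2nd.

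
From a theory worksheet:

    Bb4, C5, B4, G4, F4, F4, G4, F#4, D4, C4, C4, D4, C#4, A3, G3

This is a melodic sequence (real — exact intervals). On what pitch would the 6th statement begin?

The 5-note cells begin on Bb4, F4, C4 — each down a 4th from the last.
Extending the heads down a 4th: G3 → D3 → A2.

A2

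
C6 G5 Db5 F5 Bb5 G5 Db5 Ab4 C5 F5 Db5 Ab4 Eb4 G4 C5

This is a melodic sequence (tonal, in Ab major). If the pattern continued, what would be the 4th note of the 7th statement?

With 5-note cells, note 4 of each statement runs F5, C5, G4.
Carrying that down a 4th forward: Db4 → Ab3 → Eb3 → Bb2.

Bb2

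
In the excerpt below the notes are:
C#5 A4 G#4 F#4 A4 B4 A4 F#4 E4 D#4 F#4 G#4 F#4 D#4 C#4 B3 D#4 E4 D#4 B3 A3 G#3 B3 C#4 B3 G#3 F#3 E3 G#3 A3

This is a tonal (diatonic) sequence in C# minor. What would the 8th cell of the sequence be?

C#3 A2 G#2 F#2 A2 B2

Taking 6-note groups, the heads are C#5, A4, F#4, D#4, B3: the pattern moves down a 3rd.
Continuing the starts: G#3 → E3 → C#3.
From C#3 the diatonic shape gives C#3 A2 G#2 F#2 A2 B2.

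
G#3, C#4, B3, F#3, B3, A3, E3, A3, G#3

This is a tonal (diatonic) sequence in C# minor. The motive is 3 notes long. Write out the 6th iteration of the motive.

B2 E3 D#3

Taking 3-note groups, the heads are G#3, F#3, E3: the pattern moves down a 2nd.
Carrying on: D#3 → C#3 → B2.
So cell 6 is B2 E3 D#3.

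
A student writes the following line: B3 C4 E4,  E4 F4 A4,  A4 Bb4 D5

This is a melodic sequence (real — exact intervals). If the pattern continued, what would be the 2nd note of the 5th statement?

With 3-note cells, note 2 of each statement runs C4, F4, Bb4.
Carrying that up a 4th forward: Eb5 → Ab5.

Ab5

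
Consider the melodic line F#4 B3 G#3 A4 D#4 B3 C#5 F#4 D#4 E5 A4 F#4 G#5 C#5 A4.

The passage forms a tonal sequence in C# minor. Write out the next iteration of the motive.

Unit = 3 notes; the statements start on F#4, A4, C#5, E5, G#5, moving up a 3rd each time.
From B5 the diatonic shape gives B5 E5 C#5.

B5 E5 C#5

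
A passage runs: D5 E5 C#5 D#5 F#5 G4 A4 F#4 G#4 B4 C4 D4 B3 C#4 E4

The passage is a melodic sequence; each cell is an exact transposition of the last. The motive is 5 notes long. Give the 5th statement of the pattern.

With a 5-note motive the entries are D5, G4, C4, each down a 5th from the previous.
Carrying on: F3 → Bb2.
From Bb2 the exact shape gives Bb2 C3 A2 B2 D3.

Bb2 C3 A2 B2 D3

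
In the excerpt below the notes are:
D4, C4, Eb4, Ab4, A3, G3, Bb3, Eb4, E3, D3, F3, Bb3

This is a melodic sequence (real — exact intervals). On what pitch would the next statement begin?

Taking 4-note groups, the heads are D4, A3, E3: the pattern moves down a 4th.
One more step down a 4th gives B2.

B2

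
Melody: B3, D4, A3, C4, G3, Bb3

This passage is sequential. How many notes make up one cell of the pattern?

There are 6 notes; a 2-note unit gives 3 cells:
B3 D4 | A3 C4 | G3 Bb3
Every group is a transposition down a 2nd of the one before; no shorter unit works.

2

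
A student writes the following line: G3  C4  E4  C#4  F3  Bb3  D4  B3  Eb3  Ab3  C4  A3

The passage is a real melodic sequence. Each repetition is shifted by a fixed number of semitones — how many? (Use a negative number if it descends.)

-2

With a 4-note motive the entries are G3, F3, Eb3, each down a 2nd from the previous.
Counting half-steps from G3 to F3: -2.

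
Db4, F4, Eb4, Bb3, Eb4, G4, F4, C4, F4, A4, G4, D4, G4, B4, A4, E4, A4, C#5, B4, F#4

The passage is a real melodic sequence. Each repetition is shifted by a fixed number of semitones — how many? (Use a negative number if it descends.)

Unit = 4 notes; the statements start on Db4, Eb4, F4, G4, A4, moving up a 2nd each time.
Counting half-steps from Db4 to Eb4: 2.

2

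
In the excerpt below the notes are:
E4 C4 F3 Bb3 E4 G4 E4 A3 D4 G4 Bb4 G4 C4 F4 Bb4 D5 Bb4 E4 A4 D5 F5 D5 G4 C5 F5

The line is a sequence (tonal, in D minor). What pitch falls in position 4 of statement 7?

Grouping in 5s, the 4th note of each cell is Bb3, D4, F4, A4, C5.
Carrying that up a 3rd forward: E5 → G5.

G5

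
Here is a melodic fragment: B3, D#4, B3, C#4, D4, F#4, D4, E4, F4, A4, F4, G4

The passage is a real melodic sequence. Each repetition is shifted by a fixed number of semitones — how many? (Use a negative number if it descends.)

Taking 4-note groups, the heads are B3, D4, F4: the pattern moves up a 3rd.
B3→D4 is 62 − 59 = 3 semitones.

3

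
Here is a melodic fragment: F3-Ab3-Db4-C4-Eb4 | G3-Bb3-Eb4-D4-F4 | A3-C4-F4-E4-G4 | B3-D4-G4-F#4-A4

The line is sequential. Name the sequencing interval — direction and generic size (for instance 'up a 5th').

up a 2nd

With a 5-note motive the entries are F3, G3, A3, B3, each up a 2nd from the previous.
F3 to G3 is up a 2nd.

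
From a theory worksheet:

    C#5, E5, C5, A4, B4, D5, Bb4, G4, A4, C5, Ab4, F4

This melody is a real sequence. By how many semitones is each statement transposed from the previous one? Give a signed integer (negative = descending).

-2

The 4-note cells begin on C#5, B4, A4 — each down a 2nd from the last.
Counting half-steps from C#5 to B4: -2.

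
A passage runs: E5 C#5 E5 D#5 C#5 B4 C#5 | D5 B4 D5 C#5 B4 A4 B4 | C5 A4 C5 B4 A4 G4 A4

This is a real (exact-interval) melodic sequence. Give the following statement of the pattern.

With a 7-note motive the entries are E5, D5, C5, each down a 2nd from the previous.
Statement 4 starts on Bb4 and keeps the same exact contour: Bb4 G4 Bb4 A4 G4 F4 G4.

Bb4 G4 Bb4 A4 G4 F4 G4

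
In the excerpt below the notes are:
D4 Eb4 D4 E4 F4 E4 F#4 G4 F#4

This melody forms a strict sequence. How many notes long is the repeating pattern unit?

Try groups of 3 (3 cells in 9 notes):
D4 Eb4 D4 | E4 F4 E4 | F#4 G4 F#4
Every group is a transposition up a 2nd of the one before; no shorter unit works.

3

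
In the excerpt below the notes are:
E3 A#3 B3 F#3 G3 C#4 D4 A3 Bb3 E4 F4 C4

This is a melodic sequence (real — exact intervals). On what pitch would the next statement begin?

The 4-note cells begin on E3, G3, Bb3 — each up a 3rd from the last.
The next head, up a 3rd from Bb3, is Db4.

Db4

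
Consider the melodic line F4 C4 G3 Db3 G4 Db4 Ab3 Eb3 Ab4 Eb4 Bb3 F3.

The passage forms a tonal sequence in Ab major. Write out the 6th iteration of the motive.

Unit = 4 notes; the statements start on F4, G4, Ab4, moving up a 2nd each time.
Continuing the starts: Bb4 → C5 → Db5.
So cell 6 is Db5 Ab4 Eb4 Bb3.

Db5 Ab4 Eb4 Bb3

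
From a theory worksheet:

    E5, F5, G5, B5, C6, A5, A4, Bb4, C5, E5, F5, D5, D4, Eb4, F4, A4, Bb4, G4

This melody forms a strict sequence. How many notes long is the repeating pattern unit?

18 notes total. Splitting into 3 groups of 6:
E5 F5 G5 B5 C6 A5 | A4 Bb4 C5 E5 F5 D5 | D4 Eb4 F4 A4 Bb4 G4
Every group is a transposition down a 5th of the one before; no shorter unit works.

6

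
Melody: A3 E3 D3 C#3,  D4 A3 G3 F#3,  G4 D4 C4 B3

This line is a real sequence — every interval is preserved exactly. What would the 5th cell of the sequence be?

F5 C5 Bb4 A4

The 4-note cells begin on A3, D4, G4 — each up a 4th from the last.
Carrying on: C5 → F5.
Statement 5 starts on F5 and keeps the same exact contour: F5 C5 Bb4 A4.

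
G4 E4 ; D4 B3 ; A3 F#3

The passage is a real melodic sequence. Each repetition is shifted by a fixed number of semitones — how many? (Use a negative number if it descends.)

Unit = 2 notes; the statements start on G4, D4, A3, moving down a 4th each time.
Counting half-steps from G4 to D4: -5.

-5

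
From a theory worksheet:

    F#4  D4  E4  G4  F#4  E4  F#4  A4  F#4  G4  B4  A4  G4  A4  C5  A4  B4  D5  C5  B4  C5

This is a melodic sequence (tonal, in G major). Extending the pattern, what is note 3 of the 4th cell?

D5

The unit is 7 notes. Position-3 pitches of the 3 shown cells: E4, G4, B4.
One more up a 3rd gives D5.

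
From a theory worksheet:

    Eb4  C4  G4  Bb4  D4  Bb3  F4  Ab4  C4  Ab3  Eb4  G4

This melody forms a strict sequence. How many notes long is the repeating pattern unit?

4

There are 12 notes; a 4-note unit gives 3 cells:
Eb4 C4 G4 Bb4 | D4 Bb3 F4 Ab4 | C4 Ab3 Eb4 G4
That's a consistent down a 2nd shift per cell, and no other grouping gives one.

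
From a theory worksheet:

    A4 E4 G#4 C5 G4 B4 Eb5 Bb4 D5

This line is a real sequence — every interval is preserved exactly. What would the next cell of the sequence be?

Gb5 Db5 F5

Taking 3-note groups, the heads are A4, C5, Eb5: the pattern moves up a 3rd.
From Gb5 the exact shape gives Gb5 Db5 F5.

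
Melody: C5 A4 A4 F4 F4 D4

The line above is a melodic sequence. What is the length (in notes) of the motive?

2

There are 6 notes; a 2-note unit gives 3 cells:
C5 A4 | A4 F4 | F4 D4
Every group is a transposition down a 3rd of the one before; no shorter unit works.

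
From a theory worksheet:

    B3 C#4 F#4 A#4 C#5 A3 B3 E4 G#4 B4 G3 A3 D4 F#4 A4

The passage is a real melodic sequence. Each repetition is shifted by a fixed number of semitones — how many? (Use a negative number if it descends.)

-2

The 5-note cells begin on B3, A3, G3 — each down a 2nd from the last.
Counting half-steps from B3 to A3: -2.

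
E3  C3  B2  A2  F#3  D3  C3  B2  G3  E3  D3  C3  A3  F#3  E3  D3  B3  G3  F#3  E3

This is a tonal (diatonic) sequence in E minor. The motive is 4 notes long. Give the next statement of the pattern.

C4 A3 G3 F#3

With a 4-note motive the entries are E3, F#3, G3, A3, B3, each up a 2nd from the previous.
Statement 6 starts on C4 and keeps the same diatonic contour: C4 A3 G3 F#3.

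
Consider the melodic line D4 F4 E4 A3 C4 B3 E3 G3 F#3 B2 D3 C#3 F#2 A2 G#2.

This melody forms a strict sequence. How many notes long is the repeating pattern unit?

Try groups of 3 (5 cells in 15 notes):
D4 F4 E4 | A3 C4 B3 | E3 G3 F#3 | B2 D3 C#3 | F#2 A2 G#2
That's a consistent down a 4th shift per cell, and no other grouping gives one.

3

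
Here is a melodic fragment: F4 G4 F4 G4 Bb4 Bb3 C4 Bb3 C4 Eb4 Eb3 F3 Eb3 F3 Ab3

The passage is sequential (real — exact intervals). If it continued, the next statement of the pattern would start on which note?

The 5-note cells begin on F4, Bb3, Eb3 — each down a 5th from the last.
The next head, down a 5th from Eb3, is Ab2.

Ab2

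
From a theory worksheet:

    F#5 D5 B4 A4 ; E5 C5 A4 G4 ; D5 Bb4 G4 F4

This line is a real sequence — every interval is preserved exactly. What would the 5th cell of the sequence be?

With a 4-note motive the entries are F#5, E5, D5, each down a 2nd from the previous.
Extending down a 2nd: C5 → Bb4.
So cell 5 is Bb4 Gb4 Eb4 Db4.

Bb4 Gb4 Eb4 Db4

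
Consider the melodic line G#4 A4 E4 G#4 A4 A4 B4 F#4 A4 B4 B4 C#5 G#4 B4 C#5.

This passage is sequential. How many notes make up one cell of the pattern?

5

15 notes total. Splitting into 3 groups of 5:
G#4 A4 E4 G#4 A4 | A4 B4 F#4 A4 B4 | B4 C#5 G#4 B4 C#5
Every group is a transposition up a 2nd of the one before; no shorter unit works.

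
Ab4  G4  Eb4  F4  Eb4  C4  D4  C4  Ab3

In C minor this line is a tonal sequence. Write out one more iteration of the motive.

The 3-note cells begin on Ab4, F4, D4 — each down a 3rd from the last.
Statement 4 starts on Bb3 and keeps the same diatonic contour: Bb3 Ab3 F3.

Bb3 Ab3 F3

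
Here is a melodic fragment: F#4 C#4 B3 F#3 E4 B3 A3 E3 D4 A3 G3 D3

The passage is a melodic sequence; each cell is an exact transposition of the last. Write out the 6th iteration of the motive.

Ab3 Eb3 Db3 Ab2

Taking 4-note groups, the heads are F#4, E4, D4: the pattern moves down a 2nd.
Carrying on: C4 → Bb3 → Ab3.
From Ab3 the exact shape gives Ab3 Eb3 Db3 Ab2.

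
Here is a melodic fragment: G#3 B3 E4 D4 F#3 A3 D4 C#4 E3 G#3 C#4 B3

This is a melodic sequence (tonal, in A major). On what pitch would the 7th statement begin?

A2

Taking 4-note groups, the heads are G#3, F#3, E3: the pattern moves down a 2nd.
Continuing: D3 → C#3 → B2 → A2. Statement 7 starts on A2.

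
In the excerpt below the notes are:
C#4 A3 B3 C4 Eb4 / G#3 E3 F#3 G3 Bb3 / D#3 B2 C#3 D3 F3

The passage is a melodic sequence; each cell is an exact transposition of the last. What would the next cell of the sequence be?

A#2 F#2 G#2 A2 C3

Unit = 5 notes; the statements start on C#4, G#3, D#3, moving down a 4th each time.
Statement 4 starts on A#2 and keeps the same exact contour: A#2 F#2 G#2 A2 C3.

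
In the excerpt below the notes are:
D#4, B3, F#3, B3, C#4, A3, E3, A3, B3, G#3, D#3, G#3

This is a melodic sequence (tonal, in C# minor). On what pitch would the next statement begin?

A3

Taking 4-note groups, the heads are D#4, C#4, B3: the pattern moves down a 2nd.
The next head, down a 2nd from B3, is A3.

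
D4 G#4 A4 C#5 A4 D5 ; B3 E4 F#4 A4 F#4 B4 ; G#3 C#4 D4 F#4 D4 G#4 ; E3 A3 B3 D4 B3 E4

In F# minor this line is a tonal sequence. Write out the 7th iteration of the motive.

Taking 6-note groups, the heads are D4, B3, G#3, E3: the pattern moves down a 3rd.
Continuing the starts: C#3 → A2 → F#2.
So cell 7 is F#2 B2 C#3 E3 C#3 F#3.

F#2 B2 C#3 E3 C#3 F#3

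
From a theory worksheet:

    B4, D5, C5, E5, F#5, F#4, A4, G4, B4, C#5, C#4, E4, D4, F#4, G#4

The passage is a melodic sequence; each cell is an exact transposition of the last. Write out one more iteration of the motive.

G#3 B3 A3 C#4 D#4

The 5-note cells begin on B4, F#4, C#4 — each down a 4th from the last.
Statement 4 starts on G#3 and keeps the same exact contour: G#3 B3 A3 C#4 D#4.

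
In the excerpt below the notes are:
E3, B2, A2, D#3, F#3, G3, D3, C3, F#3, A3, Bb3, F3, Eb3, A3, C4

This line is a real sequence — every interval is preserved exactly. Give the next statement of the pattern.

With a 5-note motive the entries are E3, G3, Bb3, each up a 3rd from the previous.
From Db4 the exact shape gives Db4 Ab3 Gb3 C4 Eb4.

Db4 Ab3 Gb3 C4 Eb4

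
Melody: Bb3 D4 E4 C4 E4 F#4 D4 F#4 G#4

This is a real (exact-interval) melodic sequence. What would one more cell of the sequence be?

The 3-note cells begin on Bb3, C4, D4 — each up a 2nd from the last.
Statement 4 starts on E4 and keeps the same exact contour: E4 G#4 A#4.

E4 G#4 A#4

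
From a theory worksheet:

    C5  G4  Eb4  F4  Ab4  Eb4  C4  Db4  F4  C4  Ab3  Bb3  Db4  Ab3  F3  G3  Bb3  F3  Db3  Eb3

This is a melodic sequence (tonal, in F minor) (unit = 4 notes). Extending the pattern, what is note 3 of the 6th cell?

With 4-note cells, note 3 of each statement runs Eb4, C4, Ab3, F3, Db3.
One more down a 3rd gives Bb2.

Bb2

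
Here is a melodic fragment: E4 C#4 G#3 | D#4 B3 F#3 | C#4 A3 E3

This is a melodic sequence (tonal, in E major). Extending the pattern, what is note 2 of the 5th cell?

F#3

Grouping in 3s, the 2nd note of each cell is C#4, B3, A3.
Each moves down a 2nd. Continuing: G#3 → F#3.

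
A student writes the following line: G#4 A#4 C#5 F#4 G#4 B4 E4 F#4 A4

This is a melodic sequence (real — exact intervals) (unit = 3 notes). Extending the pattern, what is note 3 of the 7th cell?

With 3-note cells, note 3 of each statement runs C#5, B4, A4.
Extending down a 2nd: G4 → F4 → Eb4 → Db4.

Db4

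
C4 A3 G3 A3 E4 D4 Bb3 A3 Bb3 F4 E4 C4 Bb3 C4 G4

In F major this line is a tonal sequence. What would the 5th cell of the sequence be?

Unit = 5 notes; the statements start on C4, D4, E4, moving up a 2nd each time.
Extending up a 2nd: F4 → G4.
Statement 5 starts on G4 and keeps the same diatonic contour: G4 E4 D4 E4 Bb4.

G4 E4 D4 E4 Bb4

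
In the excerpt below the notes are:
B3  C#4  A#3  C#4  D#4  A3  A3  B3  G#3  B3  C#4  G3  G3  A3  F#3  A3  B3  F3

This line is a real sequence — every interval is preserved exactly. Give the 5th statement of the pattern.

Eb3 F3 D3 F3 G3 Db3

With a 6-note motive the entries are B3, A3, G3, each down a 2nd from the previous.
Continuing the starts: F3 → Eb3.
From Eb3 the exact shape gives Eb3 F3 D3 F3 G3 Db3.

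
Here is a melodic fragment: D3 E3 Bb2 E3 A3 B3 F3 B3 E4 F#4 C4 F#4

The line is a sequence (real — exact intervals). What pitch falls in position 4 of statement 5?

With 4-note cells, note 4 of each statement runs E3, B3, F#4.
Extending up a 5th: C#5 → G#5.

G#5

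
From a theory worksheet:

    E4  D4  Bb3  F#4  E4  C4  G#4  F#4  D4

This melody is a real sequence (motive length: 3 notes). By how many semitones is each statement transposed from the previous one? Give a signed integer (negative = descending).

Taking 3-note groups, the heads are E4, F#4, G#4: the pattern moves up a 2nd.
E4→F#4 is 66 − 64 = 2 semitones.

2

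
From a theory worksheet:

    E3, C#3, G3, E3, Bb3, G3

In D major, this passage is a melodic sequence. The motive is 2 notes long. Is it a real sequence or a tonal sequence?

Each cell has the same semitone pattern (-3,) — intervals are preserved exactly.
And Bb3 lies outside D major, so the sequence is real rather than tonal.

real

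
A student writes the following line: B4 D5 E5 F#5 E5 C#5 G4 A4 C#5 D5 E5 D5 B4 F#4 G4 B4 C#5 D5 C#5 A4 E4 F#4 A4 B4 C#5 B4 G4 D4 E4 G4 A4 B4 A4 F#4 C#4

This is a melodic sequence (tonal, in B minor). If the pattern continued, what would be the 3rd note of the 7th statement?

Grouping in 7s, the 3rd note of each cell is E5, D5, C#5, B4, A4.
Extending down a 2nd: G4 → F#4.

F#4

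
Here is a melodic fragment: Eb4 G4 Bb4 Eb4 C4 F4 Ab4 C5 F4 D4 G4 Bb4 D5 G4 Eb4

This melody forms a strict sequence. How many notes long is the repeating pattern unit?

15 notes total. Splitting into 3 groups of 5:
Eb4 G4 Bb4 Eb4 C4 | F4 Ab4 C5 F4 D4 | G4 Bb4 D5 G4 Eb4
Every group is a transposition up a 2nd of the one before; no shorter unit works.

5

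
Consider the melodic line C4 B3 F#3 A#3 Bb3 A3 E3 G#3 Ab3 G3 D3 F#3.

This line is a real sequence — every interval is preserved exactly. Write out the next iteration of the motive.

Gb3 F3 C3 E3

The 4-note cells begin on C4, Bb3, Ab3 — each down a 2nd from the last.
Statement 4 starts on Gb3 and keeps the same exact contour: Gb3 F3 C3 E3.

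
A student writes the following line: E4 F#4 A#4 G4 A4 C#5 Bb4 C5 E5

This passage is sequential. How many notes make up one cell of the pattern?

Try groups of 3 (3 cells in 9 notes):
E4 F#4 A#4 | G4 A4 C#5 | Bb4 C5 E5
That's a consistent up a 3rd shift per cell, and no other grouping gives one.

3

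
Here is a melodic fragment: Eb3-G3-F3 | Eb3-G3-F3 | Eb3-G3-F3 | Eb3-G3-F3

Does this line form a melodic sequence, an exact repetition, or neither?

repetition

Each 3-note cell is identical (Eb3 G3 F3), restated at the same pitch.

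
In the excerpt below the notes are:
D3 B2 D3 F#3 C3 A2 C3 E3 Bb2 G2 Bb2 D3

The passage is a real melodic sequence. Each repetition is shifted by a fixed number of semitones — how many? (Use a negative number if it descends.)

-2

With a 4-note motive the entries are D3, C3, Bb2, each down a 2nd from the previous.
Counting half-steps from D3 to C3: -2.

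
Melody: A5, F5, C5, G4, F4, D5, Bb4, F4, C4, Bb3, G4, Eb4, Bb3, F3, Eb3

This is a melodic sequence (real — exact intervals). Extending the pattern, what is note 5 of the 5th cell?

With 5-note cells, note 5 of each statement runs F4, Bb3, Eb3.
Each moves down a 5th. Continuing: Ab2 → Db2.

Db2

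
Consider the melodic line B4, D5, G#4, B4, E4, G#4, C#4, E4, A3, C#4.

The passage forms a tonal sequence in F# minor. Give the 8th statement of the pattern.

Taking 2-note groups, the heads are B4, G#4, E4, C#4, A3: the pattern moves down a 3rd.
Continuing the starts: F#3 → D3 → B2.
So cell 8 is B2 D3.

B2 D3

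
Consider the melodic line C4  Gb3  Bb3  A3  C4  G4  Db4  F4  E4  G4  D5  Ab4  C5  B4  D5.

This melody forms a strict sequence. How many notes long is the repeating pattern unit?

5

15 notes total. Splitting into 3 groups of 5:
C4 Gb3 Bb3 A3 C4 | G4 Db4 F4 E4 G4 | D5 Ab4 C5 B4 D5
That's a consistent up a 5th shift per cell, and no other grouping gives one.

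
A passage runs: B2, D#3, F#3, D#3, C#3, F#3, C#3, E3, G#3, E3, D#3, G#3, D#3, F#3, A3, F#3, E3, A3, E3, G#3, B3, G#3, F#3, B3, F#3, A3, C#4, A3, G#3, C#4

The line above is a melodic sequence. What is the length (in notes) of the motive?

6

30 notes total. Splitting into 5 groups of 6:
B2 D#3 F#3 D#3 C#3 F#3 | C#3 E3 G#3 E3 D#3 G#3 | D#3 F#3 A3 F#3 E3 A3 | E3 G#3 B3 G#3 F#3 B3 | F#3 A3 C#4 A3 G#3 C#4
Every group is a transposition up a 2nd of the one before; no shorter unit works.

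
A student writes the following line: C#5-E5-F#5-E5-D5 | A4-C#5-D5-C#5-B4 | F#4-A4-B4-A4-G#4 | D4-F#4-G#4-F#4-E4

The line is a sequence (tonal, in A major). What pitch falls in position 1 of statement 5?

Grouping in 5s, the 1st note of each cell is C#5, A4, F#4, D4.
One more down a 3rd gives B3.

B3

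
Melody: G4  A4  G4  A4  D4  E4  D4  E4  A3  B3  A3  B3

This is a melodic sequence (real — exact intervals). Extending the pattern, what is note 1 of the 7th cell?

C#2

The unit is 4 notes. Position-1 pitches of the 3 shown cells: G4, D4, A3.
Carrying that down a 4th forward: E3 → B2 → F#2 → C#2.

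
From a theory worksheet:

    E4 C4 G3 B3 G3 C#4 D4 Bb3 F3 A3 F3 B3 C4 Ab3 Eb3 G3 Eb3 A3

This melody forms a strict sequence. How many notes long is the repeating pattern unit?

There are 18 notes; a 6-note unit gives 3 cells:
E4 C4 G3 B3 G3 C#4 | D4 Bb3 F3 A3 F3 B3 | C4 Ab3 Eb3 G3 Eb3 A3
Each cell is the previous one down a 2nd — so the unit is 6 notes.

6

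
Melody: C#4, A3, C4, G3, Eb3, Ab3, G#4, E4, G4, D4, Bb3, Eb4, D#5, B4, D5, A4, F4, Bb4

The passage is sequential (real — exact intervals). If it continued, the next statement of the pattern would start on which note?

A#5

The 6-note cells begin on C#4, G#4, D#5 — each up a 5th from the last.
The next head, up a 5th from D#5, is A#5.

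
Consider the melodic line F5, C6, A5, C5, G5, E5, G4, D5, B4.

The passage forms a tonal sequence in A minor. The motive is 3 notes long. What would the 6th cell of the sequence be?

E3 B3 G3

The 3-note cells begin on F5, C5, G4 — each down a 4th from the last.
Carrying on: D4 → A3 → E3.
So cell 6 is E3 B3 G3.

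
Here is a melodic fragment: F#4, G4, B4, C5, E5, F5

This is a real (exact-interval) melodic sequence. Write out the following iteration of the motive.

Taking 2-note groups, the heads are F#4, B4, E5: the pattern moves up a 4th.
From A5 the exact shape gives A5 Bb5.

A5 Bb5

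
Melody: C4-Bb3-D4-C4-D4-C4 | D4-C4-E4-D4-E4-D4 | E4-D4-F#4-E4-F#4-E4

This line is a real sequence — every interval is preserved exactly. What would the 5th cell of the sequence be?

G#4 F#4 A#4 G#4 A#4 G#4

With a 6-note motive the entries are C4, D4, E4, each up a 2nd from the previous.
Extending up a 2nd: F#4 → G#4.
From G#4 the exact shape gives G#4 F#4 A#4 G#4 A#4 G#4.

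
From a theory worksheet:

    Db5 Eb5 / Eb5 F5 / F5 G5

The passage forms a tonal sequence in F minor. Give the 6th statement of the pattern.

The 2-note cells begin on Db5, Eb5, F5 — each up a 2nd from the last.
Extending up a 2nd: G5 → Ab5 → Bb5.
So cell 6 is Bb5 C6.

Bb5 C6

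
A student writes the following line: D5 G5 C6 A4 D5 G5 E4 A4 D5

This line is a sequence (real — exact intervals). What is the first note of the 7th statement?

The 3-note cells begin on D5, A4, E4 — each down a 4th from the last.
Extending the heads down a 4th: B3 → F#3 → C#3 → G#2.

G#2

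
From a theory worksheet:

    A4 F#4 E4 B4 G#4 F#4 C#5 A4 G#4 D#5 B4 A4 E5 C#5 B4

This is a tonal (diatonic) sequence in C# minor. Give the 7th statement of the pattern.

G#5 E5 D#5

Unit = 3 notes; the statements start on A4, B4, C#5, D#5, E5, moving up a 2nd each time.
Continuing the starts: F#5 → G#5.
So cell 7 is G#5 E5 D#5.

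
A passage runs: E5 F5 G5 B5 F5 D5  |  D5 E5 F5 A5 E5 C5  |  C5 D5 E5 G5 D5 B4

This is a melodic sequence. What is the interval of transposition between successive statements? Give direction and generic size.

With a 6-note motive the entries are E5, D5, C5, each down a 2nd from the previous.
From E5 to D5: down a 2nd.

down a 2nd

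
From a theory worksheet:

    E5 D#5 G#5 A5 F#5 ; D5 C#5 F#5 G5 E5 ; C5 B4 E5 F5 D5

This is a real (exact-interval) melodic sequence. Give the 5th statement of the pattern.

Ab4 G4 C5 Db5 Bb4

Unit = 5 notes; the statements start on E5, D5, C5, moving down a 2nd each time.
Carrying on: Bb4 → Ab4.
So cell 5 is Ab4 G4 C5 Db5 Bb4.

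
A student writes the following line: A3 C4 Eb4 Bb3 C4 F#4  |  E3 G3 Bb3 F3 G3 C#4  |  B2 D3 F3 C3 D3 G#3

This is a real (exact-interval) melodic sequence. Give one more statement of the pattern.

Unit = 6 notes; the statements start on A3, E3, B2, moving down a 4th each time.
From F#2 the exact shape gives F#2 A2 C3 G2 A2 D#3.

F#2 A2 C3 G2 A2 D#3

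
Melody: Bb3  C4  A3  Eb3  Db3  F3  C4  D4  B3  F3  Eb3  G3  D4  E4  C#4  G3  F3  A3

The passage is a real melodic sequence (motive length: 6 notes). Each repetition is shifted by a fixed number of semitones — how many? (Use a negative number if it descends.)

2

Unit = 6 notes; the statements start on Bb3, C4, D4, moving up a 2nd each time.
Bb3→C4 is 60 − 58 = 2 semitones.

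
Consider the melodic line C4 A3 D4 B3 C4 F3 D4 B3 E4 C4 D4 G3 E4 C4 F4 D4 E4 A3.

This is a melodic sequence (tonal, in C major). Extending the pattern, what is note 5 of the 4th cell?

F4

Grouping in 6s, the 5th note of each cell is C4, D4, E4.
From E4, up a 2nd gives F4.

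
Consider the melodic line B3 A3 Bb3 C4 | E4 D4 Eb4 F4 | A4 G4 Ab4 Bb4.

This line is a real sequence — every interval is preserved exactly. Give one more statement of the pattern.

D5 C5 Db5 Eb5

With a 4-note motive the entries are B3, E4, A4, each up a 4th from the previous.
From D5 the exact shape gives D5 C5 Db5 Eb5.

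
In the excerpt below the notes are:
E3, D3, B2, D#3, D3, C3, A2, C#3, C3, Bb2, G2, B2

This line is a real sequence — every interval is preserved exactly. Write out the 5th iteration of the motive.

With a 4-note motive the entries are E3, D3, C3, each down a 2nd from the previous.
Continuing the starts: Bb2 → Ab2.
From Ab2 the exact shape gives Ab2 Gb2 Eb2 G2.

Ab2 Gb2 Eb2 G2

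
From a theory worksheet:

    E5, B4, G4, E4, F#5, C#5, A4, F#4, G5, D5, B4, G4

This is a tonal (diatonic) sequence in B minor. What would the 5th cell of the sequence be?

With a 4-note motive the entries are E5, F#5, G5, each up a 2nd from the previous.
Carrying on: A5 → B5.
From B5 the diatonic shape gives B5 F#5 D5 B4.

B5 F#5 D5 B4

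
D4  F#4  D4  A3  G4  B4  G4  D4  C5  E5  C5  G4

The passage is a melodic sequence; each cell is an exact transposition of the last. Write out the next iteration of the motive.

Taking 4-note groups, the heads are D4, G4, C5: the pattern moves up a 4th.
From F5 the exact shape gives F5 A5 F5 C5.

F5 A5 F5 C5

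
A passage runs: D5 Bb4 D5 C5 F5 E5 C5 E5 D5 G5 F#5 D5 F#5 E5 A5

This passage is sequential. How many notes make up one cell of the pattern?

5

Try groups of 5 (3 cells in 15 notes):
D5 Bb4 D5 C5 F5 | E5 C5 E5 D5 G5 | F#5 D5 F#5 E5 A5
Each cell is the previous one up a 2nd — so the unit is 5 notes.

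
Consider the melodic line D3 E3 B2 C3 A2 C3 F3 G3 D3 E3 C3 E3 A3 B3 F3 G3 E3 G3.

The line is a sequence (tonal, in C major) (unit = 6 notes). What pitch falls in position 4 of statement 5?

D4

The unit is 6 notes. Position-4 pitches of the 3 shown cells: C3, E3, G3.
Carrying that up a 3rd forward: B3 → D4.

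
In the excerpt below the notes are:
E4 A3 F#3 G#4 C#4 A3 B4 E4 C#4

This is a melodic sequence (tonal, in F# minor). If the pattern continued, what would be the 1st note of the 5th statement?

F#5

With 3-note cells, note 1 of each statement runs E4, G#4, B4.
Each moves up a 3rd. Continuing: D5 → F#5.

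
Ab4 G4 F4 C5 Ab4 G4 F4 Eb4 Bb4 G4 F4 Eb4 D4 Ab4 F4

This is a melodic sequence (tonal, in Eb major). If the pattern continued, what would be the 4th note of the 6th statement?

With 5-note cells, note 4 of each statement runs C5, Bb4, Ab4.
Carrying that down a 2nd forward: G4 → F4 → Eb4.

Eb4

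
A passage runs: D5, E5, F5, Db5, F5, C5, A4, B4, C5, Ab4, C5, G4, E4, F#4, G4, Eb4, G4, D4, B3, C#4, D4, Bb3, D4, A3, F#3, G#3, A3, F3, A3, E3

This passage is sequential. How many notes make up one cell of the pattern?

6

There are 30 notes; a 6-note unit gives 5 cells:
D5 E5 F5 Db5 F5 C5 | A4 B4 C5 Ab4 C5 G4 | E4 F#4 G4 Eb4 G4 D4 | B3 C#4 D4 Bb3 D4 A3 | F#3 G#3 A3 F3 A3 E3
Every group is a transposition down a 4th of the one before; no shorter unit works.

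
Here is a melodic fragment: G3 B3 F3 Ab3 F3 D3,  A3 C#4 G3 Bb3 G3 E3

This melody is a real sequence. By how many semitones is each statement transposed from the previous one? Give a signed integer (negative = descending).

Taking 6-note groups, the heads are G3, A3: the pattern moves up a 2nd.
G3→A3 is 57 − 55 = 2 semitones.

2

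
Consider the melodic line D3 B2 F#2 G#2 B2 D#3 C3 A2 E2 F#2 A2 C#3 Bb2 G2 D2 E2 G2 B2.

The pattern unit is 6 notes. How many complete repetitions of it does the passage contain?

3

18 notes in groups of 6 gives 18/6 = 3 statements.
Starts: D3, C3, Bb2 — each down a 2nd.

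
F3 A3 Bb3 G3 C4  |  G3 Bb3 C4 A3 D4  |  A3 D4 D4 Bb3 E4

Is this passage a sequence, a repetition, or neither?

Note 2 of cell 3 is D4; if this were a sequence it would be C4. No unit length gives a consistent transposition pattern.

neither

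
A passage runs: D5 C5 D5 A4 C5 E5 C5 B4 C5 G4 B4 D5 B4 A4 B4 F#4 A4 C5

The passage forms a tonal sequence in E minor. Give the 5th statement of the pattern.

With a 6-note motive the entries are D5, C5, B4, each down a 2nd from the previous.
Continuing the starts: A4 → G4.
So cell 5 is G4 F#4 G4 D4 F#4 A4.

G4 F#4 G4 D4 F#4 A4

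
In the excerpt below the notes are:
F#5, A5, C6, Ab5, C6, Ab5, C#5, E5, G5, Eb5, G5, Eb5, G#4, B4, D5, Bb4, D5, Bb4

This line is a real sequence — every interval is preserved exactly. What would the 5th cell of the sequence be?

A#3 C#4 E4 C4 E4 C4

The 6-note cells begin on F#5, C#5, G#4 — each down a 4th from the last.
Extending down a 4th: D#4 → A#3.
So cell 5 is A#3 C#4 E4 C4 E4 C4.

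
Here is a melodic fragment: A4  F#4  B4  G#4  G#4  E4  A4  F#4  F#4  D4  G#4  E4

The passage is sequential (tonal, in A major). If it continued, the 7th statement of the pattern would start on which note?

Taking 4-note groups, the heads are A4, G#4, F#4: the pattern moves down a 2nd.
Continuing: E4 → D4 → C#4 → B3. Statement 7 starts on B3.

B3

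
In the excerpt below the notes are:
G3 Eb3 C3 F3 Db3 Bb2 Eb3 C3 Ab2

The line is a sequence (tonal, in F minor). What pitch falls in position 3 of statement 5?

F2

The unit is 3 notes. Position-3 pitches of the 3 shown cells: C3, Bb2, Ab2.
Extending down a 2nd: G2 → F2.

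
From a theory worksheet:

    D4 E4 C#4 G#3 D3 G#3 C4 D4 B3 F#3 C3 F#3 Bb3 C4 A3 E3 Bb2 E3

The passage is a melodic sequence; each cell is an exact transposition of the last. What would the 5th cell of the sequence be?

Gb3 Ab3 F3 C3 Gb2 C3

Taking 6-note groups, the heads are D4, C4, Bb3: the pattern moves down a 2nd.
Carrying on: Ab3 → Gb3.
Statement 5 starts on Gb3 and keeps the same exact contour: Gb3 Ab3 F3 C3 Gb2 C3.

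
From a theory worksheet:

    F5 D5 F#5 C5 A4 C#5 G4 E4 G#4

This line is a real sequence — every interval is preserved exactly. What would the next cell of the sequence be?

D4 B3 D#4

Taking 3-note groups, the heads are F5, C5, G4: the pattern moves down a 4th.
From D4 the exact shape gives D4 B3 D#4.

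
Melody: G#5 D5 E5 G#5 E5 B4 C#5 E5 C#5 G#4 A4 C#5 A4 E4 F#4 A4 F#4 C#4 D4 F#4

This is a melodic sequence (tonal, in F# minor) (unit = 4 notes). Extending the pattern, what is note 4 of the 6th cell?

With 4-note cells, note 4 of each statement runs G#5, E5, C#5, A4, F#4.
From F#4, down a 3rd gives D4.

D4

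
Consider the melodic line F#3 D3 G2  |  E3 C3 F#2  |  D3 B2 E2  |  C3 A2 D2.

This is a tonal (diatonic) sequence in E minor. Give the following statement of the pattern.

Taking 3-note groups, the heads are F#3, E3, D3, C3: the pattern moves down a 2nd.
Statement 5 starts on B2 and keeps the same diatonic contour: B2 G2 C2.

B2 G2 C2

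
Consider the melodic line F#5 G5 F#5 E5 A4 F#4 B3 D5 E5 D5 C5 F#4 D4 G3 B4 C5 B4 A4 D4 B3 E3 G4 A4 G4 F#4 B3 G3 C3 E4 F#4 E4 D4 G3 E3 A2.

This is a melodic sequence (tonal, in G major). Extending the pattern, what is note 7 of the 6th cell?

Grouping in 7s, the 7th note of each cell is B3, G3, E3, C3, A2.
From A2, down a 3rd gives F#2.

F#2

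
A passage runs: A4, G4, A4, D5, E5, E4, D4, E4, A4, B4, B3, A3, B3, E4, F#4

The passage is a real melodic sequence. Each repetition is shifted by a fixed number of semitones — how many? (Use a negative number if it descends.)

-5

Unit = 5 notes; the statements start on A4, E4, B3, moving down a 4th each time.
A4 to E4 spans -5 semitones.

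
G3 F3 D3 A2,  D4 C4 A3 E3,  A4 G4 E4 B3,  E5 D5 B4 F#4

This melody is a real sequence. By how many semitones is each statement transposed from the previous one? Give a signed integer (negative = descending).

7

Unit = 4 notes; the statements start on G3, D4, A4, E5, moving up a 5th each time.
G3 to D4 spans +7 semitones.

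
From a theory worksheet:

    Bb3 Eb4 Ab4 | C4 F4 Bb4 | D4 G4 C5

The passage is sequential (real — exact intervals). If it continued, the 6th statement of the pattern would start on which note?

Taking 3-note groups, the heads are Bb3, C4, D4: the pattern moves up a 2nd.
Continuing: E4 → F#4 → G#4. Statement 6 starts on G#4.

G#4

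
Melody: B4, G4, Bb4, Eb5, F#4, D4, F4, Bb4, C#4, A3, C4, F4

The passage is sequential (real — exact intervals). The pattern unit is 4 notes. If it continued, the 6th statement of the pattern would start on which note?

Taking 4-note groups, the heads are B4, F#4, C#4: the pattern moves down a 4th.
Extending the heads down a 4th: G#3 → D#3 → A#2.

A#2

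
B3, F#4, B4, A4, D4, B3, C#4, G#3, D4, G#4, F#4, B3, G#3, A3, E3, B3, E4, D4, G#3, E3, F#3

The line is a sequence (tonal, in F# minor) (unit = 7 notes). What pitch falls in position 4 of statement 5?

With 7-note cells, note 4 of each statement runs A4, F#4, D4.
Each moves down a 3rd. Continuing: B3 → G#3.

G#3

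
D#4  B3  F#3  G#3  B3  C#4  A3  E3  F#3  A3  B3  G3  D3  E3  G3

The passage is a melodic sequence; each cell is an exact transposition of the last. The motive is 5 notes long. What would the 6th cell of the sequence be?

F3 Db3 Ab2 Bb2 Db3

Unit = 5 notes; the statements start on D#4, C#4, B3, moving down a 2nd each time.
Continuing the starts: A3 → G3 → F3.
From F3 the exact shape gives F3 Db3 Ab2 Bb2 Db3.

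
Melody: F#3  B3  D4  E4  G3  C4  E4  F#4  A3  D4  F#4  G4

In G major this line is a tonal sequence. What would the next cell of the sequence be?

B3 E4 G4 A4

The 4-note cells begin on F#3, G3, A3 — each up a 2nd from the last.
So cell 4 is B3 E4 G4 A4.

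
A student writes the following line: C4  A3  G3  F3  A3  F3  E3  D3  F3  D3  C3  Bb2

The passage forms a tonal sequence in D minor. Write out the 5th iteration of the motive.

Bb2 G2 F2 E2

The 4-note cells begin on C4, A3, F3 — each down a 3rd from the last.
Extending down a 3rd: D3 → Bb2.
Statement 5 starts on Bb2 and keeps the same diatonic contour: Bb2 G2 F2 E2.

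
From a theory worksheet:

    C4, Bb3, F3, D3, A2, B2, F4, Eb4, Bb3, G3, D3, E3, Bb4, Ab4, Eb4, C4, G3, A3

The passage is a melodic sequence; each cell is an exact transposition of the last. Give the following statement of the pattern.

Unit = 6 notes; the statements start on C4, F4, Bb4, moving up a 4th each time.
Statement 4 starts on Eb5 and keeps the same exact contour: Eb5 Db5 Ab4 F4 C4 D4.

Eb5 Db5 Ab4 F4 C4 D4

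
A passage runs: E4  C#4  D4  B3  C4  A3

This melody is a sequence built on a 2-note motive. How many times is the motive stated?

6 notes in groups of 2 gives 6/2 = 3 statements.
Starts: E4, D4, C4 — each down a 2nd.

3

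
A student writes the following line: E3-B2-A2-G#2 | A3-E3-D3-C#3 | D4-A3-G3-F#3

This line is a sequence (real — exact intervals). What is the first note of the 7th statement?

Taking 4-note groups, the heads are E3, A3, D4: the pattern moves up a 4th.
Extending the heads up a 4th: G4 → C5 → F5 → Bb5.

Bb5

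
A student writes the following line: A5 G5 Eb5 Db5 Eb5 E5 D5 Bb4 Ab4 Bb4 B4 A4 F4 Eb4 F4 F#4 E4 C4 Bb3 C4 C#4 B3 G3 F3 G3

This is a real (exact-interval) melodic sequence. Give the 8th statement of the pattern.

The 5-note cells begin on A5, E5, B4, F#4, C#4 — each down a 4th from the last.
Extending down a 4th: G#3 → D#3 → A#2.
From A#2 the exact shape gives A#2 G#2 E2 D2 E2.

A#2 G#2 E2 D2 E2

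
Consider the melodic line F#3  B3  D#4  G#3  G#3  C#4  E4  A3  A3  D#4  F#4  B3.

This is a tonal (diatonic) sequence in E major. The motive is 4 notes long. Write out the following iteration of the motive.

The 4-note cells begin on F#3, G#3, A3 — each up a 2nd from the last.
Statement 4 starts on B3 and keeps the same diatonic contour: B3 E4 G#4 C#4.

B3 E4 G#4 C#4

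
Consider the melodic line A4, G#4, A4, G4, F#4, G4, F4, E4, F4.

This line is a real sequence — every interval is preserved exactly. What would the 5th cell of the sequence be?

Db4 C4 Db4

Taking 3-note groups, the heads are A4, G4, F4: the pattern moves down a 2nd.
Extending down a 2nd: Eb4 → Db4.
Statement 5 starts on Db4 and keeps the same exact contour: Db4 C4 Db4.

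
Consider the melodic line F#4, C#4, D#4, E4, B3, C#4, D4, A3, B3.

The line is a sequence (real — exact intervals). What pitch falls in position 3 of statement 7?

Eb3

The unit is 3 notes. Position-3 pitches of the 3 shown cells: D#4, C#4, B3.
Each moves down a 2nd. Continuing: A3 → G3 → F3 → Eb3.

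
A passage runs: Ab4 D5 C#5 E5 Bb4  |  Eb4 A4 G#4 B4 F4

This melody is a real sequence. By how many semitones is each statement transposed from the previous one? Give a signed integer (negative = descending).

-5

Unit = 5 notes; the statements start on Ab4, Eb4, moving down a 4th each time.
Counting half-steps from Ab4 to Eb4: -5.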